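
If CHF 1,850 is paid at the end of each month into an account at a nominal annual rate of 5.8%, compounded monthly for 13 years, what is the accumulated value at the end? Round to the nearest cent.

CHF 429,312.76

Periodic rate i = 0.058/12 = 0.00483333; n = 13 × 12 = 156 periods.
Accumulation factor s(156|0.00483333) = 232.060950; FV = 1850 × 232.060950 = 429,312.7578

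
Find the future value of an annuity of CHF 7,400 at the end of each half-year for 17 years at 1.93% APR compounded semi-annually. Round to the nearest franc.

CHF 296,112

With 2 periods per year: i = 0.00965, n = 34.
Accumulation factor s(34|0.00965) = 40.015100; FV = 7400 × 40.015100 = 296,111.7401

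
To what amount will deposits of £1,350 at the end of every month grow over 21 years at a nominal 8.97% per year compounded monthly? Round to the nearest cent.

Periodic rate i = 0.0897/12 = 0.007475; n = 21 × 12 = 252 periods.
Accumulation factor s(252|0.007475) = 740.050623; FV = 1350 × 740.050623 = 999,068.3411

£999,068.34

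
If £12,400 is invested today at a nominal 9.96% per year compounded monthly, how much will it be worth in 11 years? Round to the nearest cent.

i = 0.0996/12 = 0.0083 per month; n = 11·12 = 132.
FV = 12,400 × (1 + 0.0083)^132 = 36,920.7874

£36,920.79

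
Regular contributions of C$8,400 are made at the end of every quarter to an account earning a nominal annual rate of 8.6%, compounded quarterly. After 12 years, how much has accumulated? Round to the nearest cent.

With 4 periods per year: i = 0.0215, n = 48.
FV = 8400 × [(1+0.0215)^48 − 1] / 0.0215 = 8400 × 82.611294 = 693,934.8733

C$693,934.87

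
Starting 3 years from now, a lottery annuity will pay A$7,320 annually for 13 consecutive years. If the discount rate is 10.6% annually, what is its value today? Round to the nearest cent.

Value one period before first payment (t=2): 7320 × [1 − (1+0.106)^(−13)] / 0.106 = 7320 × 6.887850 = 50,419.0648
PV₀ = 50,419.0648 / (1+0.106)^2 = 50,419.0648 / 1.223236 = 41,217.7738

A$41,217.77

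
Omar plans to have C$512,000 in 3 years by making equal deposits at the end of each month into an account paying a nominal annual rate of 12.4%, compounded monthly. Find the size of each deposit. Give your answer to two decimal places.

With 12 periods per year: i = 0.0103333, n = 36.
PMT = 512000 / ( [(1+0.0103333)^36 − 1] / 0.0103333 ) = 512000 / 43.341926 = 11,813.0423

C$11,813.04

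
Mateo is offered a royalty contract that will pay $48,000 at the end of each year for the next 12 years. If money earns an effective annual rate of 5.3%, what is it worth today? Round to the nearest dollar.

Annuity factor a(12|0.053) = 8.715175; PV = 48000 × 8.715175 = 418,328.3955

$418,328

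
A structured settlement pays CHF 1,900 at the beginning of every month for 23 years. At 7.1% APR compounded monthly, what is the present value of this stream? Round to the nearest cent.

i = 0.071/12 = 0.00591667 per month; n = 23·12 = 276.
PV = 1900 × [1 − (1+0.00591667)^(−276)] / 0.00591667 × (1+i) = 1900 × 136.642884 = 259,621.4794
(annuity-due: payments at period start, so ×(1+i).)

CHF 259,621.48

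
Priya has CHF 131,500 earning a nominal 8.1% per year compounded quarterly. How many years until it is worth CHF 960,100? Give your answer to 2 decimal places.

Periodic rate i = 0.081/4 = 0.02025.
(1+i)^n = 960100/131500 = 7.30114, so n = ln 7.30114 / ln 1.02025 = 99.1650 quarters
= 99.1650/4 years

24.79 years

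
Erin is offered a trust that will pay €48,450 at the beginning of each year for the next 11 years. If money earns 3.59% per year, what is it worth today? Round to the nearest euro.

PV = 48450 × [1 − (1+0.0359)^(−11)] / 0.0359 × (1+i) = 48450 × 9.279006 = 449,567.8436
Payments are at the start of each period, so multiply by (1+i).

€449,568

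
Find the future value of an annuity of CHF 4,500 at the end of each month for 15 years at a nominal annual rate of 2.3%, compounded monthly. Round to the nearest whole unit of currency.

CHF 966,186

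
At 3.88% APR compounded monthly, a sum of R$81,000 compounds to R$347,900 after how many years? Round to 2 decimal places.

37.62 years

Periodic rate i = 0.0388/12 = 0.00323333.
(1+i)^n = 347900/81000 = 4.29506, so n = ln 4.29506 / ln 1.00323 = 451.4910 months
= 451.4910/12 years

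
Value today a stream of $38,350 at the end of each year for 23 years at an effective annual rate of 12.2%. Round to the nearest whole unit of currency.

PV = PMT · [1 − (1+i)^(−n)] / i = 38350 · 7.616218 = 292,081.9727

$292,082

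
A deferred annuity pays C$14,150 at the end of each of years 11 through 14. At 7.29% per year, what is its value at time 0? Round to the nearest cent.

C$23,559.65

PV at t=10 (ordinary 4-year annuity): 14150 × a(4|0.0729) = 14150 × 3.365154 = 47,616.9221
Discount back 10 years: 47,616.9221 × (1+0.0729)^(−10) = 47,616.9221 × 0.494775 = 23,559.6518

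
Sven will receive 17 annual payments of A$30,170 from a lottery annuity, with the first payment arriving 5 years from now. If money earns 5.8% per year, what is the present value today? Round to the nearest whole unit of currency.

Value one period before first payment (t=4): 30170 × [1 − (1+0.058)^(−17)] / 0.058 = 30170 × 10.629641 = 320,696.2692
Discount back 4 years: 320,696.2692 × (1+0.058)^(−4) = 320,696.2692 × 0.798100 = 255,947.7033

A$255,948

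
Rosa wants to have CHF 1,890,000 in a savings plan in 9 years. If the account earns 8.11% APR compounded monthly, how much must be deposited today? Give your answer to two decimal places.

Periodic rate i = 0.0811/12 = 0.00675833; n = 9 × 12 = 108 periods.
PV = 1,890,000 / (1 + 0.00675833)^108 = 1,890,000 / 2.069785 = 913,138.4437

CHF 913,138.44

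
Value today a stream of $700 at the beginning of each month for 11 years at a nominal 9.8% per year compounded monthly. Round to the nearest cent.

i = 0.098/12 = 0.00816667 per month; n = 11·12 = 132.
Annuity factor a(132|0.00816667) × (1+i) = 81.258020; PV = 700 × 81.258020 = 56,880.6142
(Beginning-of-period payments → annuity-due factor ×(1+i).)

$56,880.61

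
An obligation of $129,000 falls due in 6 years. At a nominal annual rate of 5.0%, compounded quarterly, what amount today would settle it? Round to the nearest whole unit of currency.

$95,743

Periodic rate i = 0.05/4 = 0.0125; n = 6 × 4 = 24 periods.
PV = FV·(1+i)^(−n) = 129,000 × 0.742197 = 95,743.4219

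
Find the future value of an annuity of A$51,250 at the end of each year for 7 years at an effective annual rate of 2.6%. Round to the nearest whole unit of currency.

FV = 51250 × [(1+0.026)^7 − 1] / 0.026 = 51250 × 7.570285 = 387,977.0980

A$387,977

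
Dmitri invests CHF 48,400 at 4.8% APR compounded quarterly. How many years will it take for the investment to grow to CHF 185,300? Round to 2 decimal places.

Periodic rate i = 0.048/4 = 0.012.
(1+i)^n = 185300/48400 = 3.82851, so n = ln 3.82851 / ln 1.012 = 112.5429 quarters
= 112.5429/4 years

28.14 years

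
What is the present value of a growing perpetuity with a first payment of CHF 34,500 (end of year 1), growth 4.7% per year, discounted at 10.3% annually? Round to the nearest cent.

CHF 616,071.43

PV = D₁/(r − g) = 34500/(0.103 − 0.047) = 616,071.4286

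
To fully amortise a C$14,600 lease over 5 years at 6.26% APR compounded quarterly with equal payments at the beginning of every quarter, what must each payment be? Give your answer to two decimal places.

C$842.66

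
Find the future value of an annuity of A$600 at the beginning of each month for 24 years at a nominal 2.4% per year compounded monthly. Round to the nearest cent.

i = 0.024/12 = 0.002 per month; n = 24·12 = 288.
FV = 600 × [(1+0.002)^288 − 1] / 0.002 × (1+i) = 600 × 389.720662 = 233,832.3974
(Beginning-of-period payments → annuity-due factor ×(1+i).)

A$233,832.40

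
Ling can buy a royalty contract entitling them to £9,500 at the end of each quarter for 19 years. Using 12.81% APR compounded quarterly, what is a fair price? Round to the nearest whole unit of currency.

£269,617

With 4 periods per year: i = 0.032025, n = 76.
PV = PMT · [1 − (1+i)^(−n)] / i = 9500 · 28.380788 = 269,617.4879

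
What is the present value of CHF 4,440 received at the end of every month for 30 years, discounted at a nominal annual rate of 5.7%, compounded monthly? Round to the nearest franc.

CHF 764,989

Periodic rate i = 0.057/12 = 0.00475; n = 30 × 12 = 360 periods.
PV = PMT · [1 − (1+i)^(−n)] / i = 4440 · 172.294842 = 764,989.0988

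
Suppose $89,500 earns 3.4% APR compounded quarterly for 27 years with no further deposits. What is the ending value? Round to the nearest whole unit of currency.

With 4 periods per year: i = 0.0085, n = 108.
FV = PV·(1+i)^n = 89,500 × 2.494580 = 223,264.9301

$223,265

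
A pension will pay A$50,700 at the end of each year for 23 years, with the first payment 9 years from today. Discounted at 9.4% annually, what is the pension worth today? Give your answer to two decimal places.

A$229,578.06

PV at t=8 (ordinary 23-year annuity): 50700 × a(23|0.094) = 50700 × 9.290969 = 471,052.1088
Discount back 8 years: 471,052.1088 × (1+0.094)^(−8) = 471,052.1088 × 0.487373 = 229,578.0572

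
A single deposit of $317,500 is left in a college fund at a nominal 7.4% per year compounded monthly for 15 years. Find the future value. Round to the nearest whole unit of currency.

With 12 periods per year: i = 0.00616667, n = 180.
FV = 317,500 × (1 + 0.00616667)^180 = 960,130.6067

$960,131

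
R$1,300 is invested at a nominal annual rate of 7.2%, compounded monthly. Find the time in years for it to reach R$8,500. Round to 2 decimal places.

26.16 years

Periodic rate i = 0.072/12 = 0.006.
n = ln(8500/1300) / ln(1+0.006) = ln(6.53846) / 0.005982 = 313.8882 months
= 313.8882/12 years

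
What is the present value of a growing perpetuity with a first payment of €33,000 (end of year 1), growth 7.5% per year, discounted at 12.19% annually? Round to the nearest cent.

PV = PMT / (i − g) = 33000 / (0.1219 − 0.075) = 33000 / 0.046900 = 703,624.7335

€703,624.73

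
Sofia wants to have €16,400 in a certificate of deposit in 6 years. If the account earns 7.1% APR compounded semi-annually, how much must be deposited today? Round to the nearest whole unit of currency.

Periodic rate i = 0.071/2 = 0.0355; n = 6 × 2 = 12 periods.
Discount factor = (1+0.0355)^(−12) = 0.657959; PV = 16,400 × 0.657959 = 10,790.5258

€10,791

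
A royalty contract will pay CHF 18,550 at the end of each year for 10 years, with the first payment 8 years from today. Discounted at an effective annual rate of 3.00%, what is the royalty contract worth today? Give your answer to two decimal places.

CHF 128,659.75

Value one period before first payment (t=7): 18550 × [1 − (1+0.03)^(−10)] / 0.03 = 18550 × 8.530203 = 158,235.2626
Discount back 7 years: 158,235.2626 × (1+0.03)^(−7) = 158,235.2626 × 0.813092 = 128,659.7488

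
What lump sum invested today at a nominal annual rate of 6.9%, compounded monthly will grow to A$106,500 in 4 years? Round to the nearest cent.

A$80,877.48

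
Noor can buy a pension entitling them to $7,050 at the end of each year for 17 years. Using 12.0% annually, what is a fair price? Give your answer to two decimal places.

$50,193.39

PV = 7050 × [1 − (1+0.12)^(−17)] / 0.12 = 7050 × 7.119630 = 50,193.3950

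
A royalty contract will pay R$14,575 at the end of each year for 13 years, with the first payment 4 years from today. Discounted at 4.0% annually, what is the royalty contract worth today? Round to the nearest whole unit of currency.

R$129,385

PV at t=3 (ordinary 13-year annuity): 14575 × a(13|0.04) = 14575 × 9.985648 = 145,540.8174
Discount back 3 years: 145,540.8174 × (1+0.04)^(−3) = 145,540.8174 × 0.888996 = 129,385.2567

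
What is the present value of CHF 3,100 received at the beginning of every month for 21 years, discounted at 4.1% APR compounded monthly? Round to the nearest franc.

With 12 periods per year: i = 0.00341667, n = 252.
Annuity factor a(252|0.00341667) × (1+i) = 169.349331; PV = 3100 × 169.349331 = 524,982.9276
Payments are at the start of each period, so multiply by (1+i).

CHF 524,983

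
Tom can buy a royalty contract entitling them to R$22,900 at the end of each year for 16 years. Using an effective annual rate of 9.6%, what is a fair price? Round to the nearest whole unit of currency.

R$183,512

PV = 22900 × [1 − (1+0.096)^(−16)] / 0.096 = 22900 × 8.013633 = 183,512.1900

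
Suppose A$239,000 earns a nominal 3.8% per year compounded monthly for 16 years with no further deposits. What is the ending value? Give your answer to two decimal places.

A$438,562.75

i = 0.038/12 = 0.00316667 per month; n = 16·12 = 192.
FV = 239,000 × (1 + 0.00316667)^192 = 438,562.7542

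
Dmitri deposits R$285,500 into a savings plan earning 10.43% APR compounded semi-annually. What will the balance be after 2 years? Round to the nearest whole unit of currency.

R$349,878

With 2 periods per year: i = 0.05215, n = 4.
285,500 × (1+0.05215)^4 = 285,500 × 1.225492 = 349,878.0929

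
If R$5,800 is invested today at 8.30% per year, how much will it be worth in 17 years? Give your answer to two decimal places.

R$22,496.33

FV = 5,800 × (1 + 0.083)^17 = 22,496.3343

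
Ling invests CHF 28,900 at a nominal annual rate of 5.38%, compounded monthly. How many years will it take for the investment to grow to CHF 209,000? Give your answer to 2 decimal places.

36.86 years

Periodic rate i = 0.0538/12 = 0.00448333.
(1+i)^n = 209000/28900 = 7.23183, so n = ln 7.23183 / ln 1.00448 = 442.2880 months
= 442.2880/12 years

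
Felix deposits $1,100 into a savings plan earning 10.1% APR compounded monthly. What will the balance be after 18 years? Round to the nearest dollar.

i = 0.101/12 = 0.00841667 per month; n = 18·12 = 216.
1,100 × (1+0.00841667)^216 = 1,100 × 6.112843 = 6,724.1269

$6,724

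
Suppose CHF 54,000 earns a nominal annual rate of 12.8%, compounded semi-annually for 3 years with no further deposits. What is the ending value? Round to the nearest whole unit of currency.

CHF 78,351

With 2 periods per year: i = 0.064, n = 6.
54,000 × (1+0.064)^6 = 54,000 × 1.450941 = 78,350.8167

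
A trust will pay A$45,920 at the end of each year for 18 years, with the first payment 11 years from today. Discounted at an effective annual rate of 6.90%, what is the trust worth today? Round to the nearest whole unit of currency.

A$238,739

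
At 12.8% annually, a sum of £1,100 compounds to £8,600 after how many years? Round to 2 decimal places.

(1+i)^n = 8600/1100 = 7.81818, so n = ln 7.81818 / ln 1.128 = 17.0736 years

17.07 years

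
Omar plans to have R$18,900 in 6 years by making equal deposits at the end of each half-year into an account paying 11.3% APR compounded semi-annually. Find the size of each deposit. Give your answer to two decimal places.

R$1,143.43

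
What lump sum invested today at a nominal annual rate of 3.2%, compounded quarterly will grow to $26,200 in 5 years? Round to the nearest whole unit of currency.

Periodic rate i = 0.032/4 = 0.008; n = 5 × 4 = 20 periods.
Discount factor = (1+0.008)^(−20) = 0.852686; PV = 26,200 × 0.852686 = 22,340.3848

$22,340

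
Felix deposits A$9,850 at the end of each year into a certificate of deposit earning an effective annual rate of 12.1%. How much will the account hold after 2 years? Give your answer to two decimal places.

FV = 9850 × [(1+0.121)^2 − 1] / 0.121 = 9850 × 2.121000 = 20,891.8500

A$20,891.85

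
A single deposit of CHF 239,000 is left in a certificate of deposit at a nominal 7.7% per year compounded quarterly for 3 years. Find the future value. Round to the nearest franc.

CHF 300,446

i = 0.077/4 = 0.01925 per quarter; n = 3·4 = 12.
FV = PV·(1+i)^n = 239,000 × 1.257097 = 300,446.0803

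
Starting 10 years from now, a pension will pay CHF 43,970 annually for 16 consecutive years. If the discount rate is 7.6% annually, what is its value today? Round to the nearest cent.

Value one period before first payment (t=9): 43970 × [1 − (1+0.076)^(−16)] / 0.076 = 43970 × 9.082309 = 399,349.1132
PV₀ = 399,349.1132 / (1+0.076)^9 = 399,349.1132 / 1.933350 = 206,558.1249

CHF 206,558.12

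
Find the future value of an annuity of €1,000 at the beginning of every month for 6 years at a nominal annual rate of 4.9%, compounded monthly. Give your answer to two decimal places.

€83,846.51

i = 0.049/12 = 0.00408333 per month; n = 6·12 = 72.
FV = PMT · [(1+i)^n − 1] / i × (1+i) = 1000 · 83.846513 = 83,846.5133
(annuity-due: payments at period start, so ×(1+i).)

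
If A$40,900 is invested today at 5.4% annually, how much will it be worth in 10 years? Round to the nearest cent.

FV = 40,900 × (1 + 0.054)^10 = 69,203.7163

A$69,203.72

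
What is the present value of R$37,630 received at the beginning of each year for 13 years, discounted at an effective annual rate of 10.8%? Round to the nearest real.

PV = 37630 × [1 − (1+0.108)^(−13)] / 0.108 × (1+i) = 37630 × 7.554684 = 284,282.7475
(Beginning-of-period payments → annuity-due factor ×(1+i).)

R$284,283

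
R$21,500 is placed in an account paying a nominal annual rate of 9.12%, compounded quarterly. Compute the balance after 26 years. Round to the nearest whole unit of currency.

R$224,219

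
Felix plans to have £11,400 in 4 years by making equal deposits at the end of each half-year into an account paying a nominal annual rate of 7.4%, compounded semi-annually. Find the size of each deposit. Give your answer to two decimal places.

£1,250.51

Periodic rate i = 0.074/2 = 0.037; n = 4 × 2 = 8 periods.
PMT = 11400 / ( [(1+0.037)^8 − 1] / 0.037 ) = 11400 / 9.116317 = 1,250.5051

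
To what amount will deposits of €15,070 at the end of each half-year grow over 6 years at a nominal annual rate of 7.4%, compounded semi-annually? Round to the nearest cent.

€222,580.94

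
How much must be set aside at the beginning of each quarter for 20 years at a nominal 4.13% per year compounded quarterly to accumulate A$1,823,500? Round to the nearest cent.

A$14,621.48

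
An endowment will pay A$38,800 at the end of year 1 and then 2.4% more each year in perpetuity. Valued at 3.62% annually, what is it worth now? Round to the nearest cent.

A$3,180,327.87

PV = PMT / (i − g) = 38800 / (0.0362 − 0.024) = 38800 / 0.012200 = 3,180,327.8689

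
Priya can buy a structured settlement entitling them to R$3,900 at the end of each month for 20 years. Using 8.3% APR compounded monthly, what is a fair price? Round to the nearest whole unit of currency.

R$456,030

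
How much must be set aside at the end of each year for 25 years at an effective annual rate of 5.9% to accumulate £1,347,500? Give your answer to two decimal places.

FV-annuity factor = 54.098051; PMT = 1.3475e+06 / 54.098051 = 24,908.4757

£24,908.48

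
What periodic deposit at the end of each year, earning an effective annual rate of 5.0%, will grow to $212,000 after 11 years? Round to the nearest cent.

$14,922.44

PMT = 212000 / ( [(1+0.05)^11 − 1] / 0.05 ) = 212000 / 14.206787 = 14,922.4450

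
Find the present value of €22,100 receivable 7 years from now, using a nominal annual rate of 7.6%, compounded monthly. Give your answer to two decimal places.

With 12 periods per year: i = 0.00633333, n = 84.
Discount factor = (1+0.00633333)^(−84) = 0.588415; PV = 22,100 × 0.588415 = 13,003.9765

€13,003.98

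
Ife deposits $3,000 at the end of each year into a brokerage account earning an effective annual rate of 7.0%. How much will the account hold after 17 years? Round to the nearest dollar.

$92,521

FV = PMT · [(1+i)^n − 1] / i = 3000 · 30.840217 = 92,520.6519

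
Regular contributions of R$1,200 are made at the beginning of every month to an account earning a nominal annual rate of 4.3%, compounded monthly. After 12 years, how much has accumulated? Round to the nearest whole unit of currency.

i = 0.043/12 = 0.00358333 per month; n = 12·12 = 144.
Accumulation factor s(144|0.00358333) × (1+i) = 188.702202; FV = 1200 × 188.702202 = 226,442.6423
(Beginning-of-period payments → annuity-due factor ×(1+i).)

R$226,443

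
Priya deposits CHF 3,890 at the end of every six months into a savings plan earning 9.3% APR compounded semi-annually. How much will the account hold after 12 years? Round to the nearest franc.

CHF 165,366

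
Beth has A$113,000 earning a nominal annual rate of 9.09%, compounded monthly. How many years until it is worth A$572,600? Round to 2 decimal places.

Periodic rate i = 0.0909/12 = 0.007575.
n = ln(572600/113000) / ln(1+0.007575) = ln(5.06726) / 0.007546 = 215.0413 months
= 215.0413/12 years

17.92 years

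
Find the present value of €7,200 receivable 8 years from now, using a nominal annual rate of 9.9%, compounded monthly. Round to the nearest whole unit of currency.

Periodic rate i = 0.099/12 = 0.00825; n = 8 × 12 = 96 periods.
Discount factor = (1+0.00825)^(−96) = 0.454412; PV = 7,200 × 0.454412 = 3,271.7669

€3,272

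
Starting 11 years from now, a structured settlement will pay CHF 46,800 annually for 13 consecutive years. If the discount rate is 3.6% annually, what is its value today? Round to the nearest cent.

Value one period before first payment (t=10): 46800 × [1 − (1+0.036)^(−13)] / 0.036 = 46800 × 10.238138 = 479,144.8411
Discount back 10 years: 479,144.8411 × (1+0.036)^(−10) = 479,144.8411 × 0.702106 = 336,410.2830

CHF 336,410.28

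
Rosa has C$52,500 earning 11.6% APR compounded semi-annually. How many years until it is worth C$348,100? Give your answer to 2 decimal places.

16.78 years

Periodic rate i = 0.116/2 = 0.058.
n = ln(348100/52500) / ln(1+0.058) = ln(6.63048) / 0.056380 = 33.5521 half-years
= 33.5521/2 years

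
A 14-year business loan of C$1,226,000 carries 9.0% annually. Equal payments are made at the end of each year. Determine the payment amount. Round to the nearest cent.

C$157,459.07

Annuity-PV factor = 7.786150; PMT = 1.226e+06 / 7.786150 = 157,459.0701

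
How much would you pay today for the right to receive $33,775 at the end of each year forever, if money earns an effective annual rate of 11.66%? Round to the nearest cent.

$289,665.52

PV = C/r = 33775/0.1166 = 289,665.5232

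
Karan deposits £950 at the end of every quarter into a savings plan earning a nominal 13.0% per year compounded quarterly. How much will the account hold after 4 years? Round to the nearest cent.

£19,531.20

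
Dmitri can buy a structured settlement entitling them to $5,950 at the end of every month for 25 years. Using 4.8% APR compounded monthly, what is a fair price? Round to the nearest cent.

$1,038,399.92

With 12 periods per year: i = 0.004, n = 300.
PV = 5950 × [1 − (1+0.004)^(−300)] / 0.004 = 5950 × 174.520995 = 1,038,399.9207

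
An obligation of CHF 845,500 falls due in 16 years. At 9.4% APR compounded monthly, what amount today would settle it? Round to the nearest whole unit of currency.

With 12 periods per year: i = 0.00783333, n = 192.
PV = 845,500 / (1 + 0.00783333)^192 = 845,500 / 4.473361 = 189,007.7940

CHF 189,008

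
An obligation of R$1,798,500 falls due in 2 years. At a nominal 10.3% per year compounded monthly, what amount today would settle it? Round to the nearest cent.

Periodic rate i = 0.103/12 = 0.00858333; n = 2 × 12 = 24 periods.
PV = 1,798,500 / (1 + 0.00858333)^24 = 1,798,500 / 1.227674 = 1,464,966.0101

R$1,464,966.01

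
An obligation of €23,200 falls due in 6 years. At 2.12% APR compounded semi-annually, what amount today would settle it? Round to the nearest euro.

i = 0.0212/2 = 0.0106 per half-year; n = 6·2 = 12.
Discount factor = (1+0.0106)^(−12) = 0.881147; PV = 23,200 × 0.881147 = 20,442.6154

€20,443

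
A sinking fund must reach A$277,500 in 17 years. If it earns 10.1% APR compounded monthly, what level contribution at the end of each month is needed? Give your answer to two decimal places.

A$515.83

i = 0.101/12 = 0.00841667 per month; n = 17·12 = 204.
PMT = 277500 / ( [(1+0.00841667)^204 − 1] / 0.00841667 ) = 277500 / 537.972642 = 515.8255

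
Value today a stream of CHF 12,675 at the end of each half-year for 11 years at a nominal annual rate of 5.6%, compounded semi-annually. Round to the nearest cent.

CHF 206,107.90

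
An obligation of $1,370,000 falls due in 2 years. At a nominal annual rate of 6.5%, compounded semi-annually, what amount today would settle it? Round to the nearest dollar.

i = 0.065/2 = 0.0325 per half-year; n = 2·2 = 4.
PV = FV·(1+i)^(−n) = 1,370,000 × 0.879913 = 1,205,480.8783

$1,205,481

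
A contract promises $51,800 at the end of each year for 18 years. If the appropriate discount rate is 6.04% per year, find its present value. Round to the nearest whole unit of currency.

Annuity factor a(18|0.0604) = 10.795156; PV = 51800 × 10.795156 = 559,189.0556

$559,189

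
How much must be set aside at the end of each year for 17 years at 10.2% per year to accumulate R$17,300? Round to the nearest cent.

PMT = 17300 / ( [(1+0.102)^17 − 1] / 0.102 ) = 17300 / 41.303849 = 418.8472

R$418.85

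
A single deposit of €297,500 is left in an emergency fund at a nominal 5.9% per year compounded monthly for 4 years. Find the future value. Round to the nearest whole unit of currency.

i = 0.059/12 = 0.00491667 per month; n = 4·12 = 48.
FV = 297,500 × (1 + 0.00491667)^48 = 376,469.0928

€376,469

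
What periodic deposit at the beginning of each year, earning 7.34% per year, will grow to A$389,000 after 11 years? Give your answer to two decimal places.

PMT = 389000 / ( [(1+0.0734)^11 − 1] / 0.0734 × (1+i) ) = 389000 / 17.250496 = 22,550.0760

A$22,550.08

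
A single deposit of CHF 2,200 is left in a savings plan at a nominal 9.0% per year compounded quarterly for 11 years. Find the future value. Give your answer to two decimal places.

CHF 5,856.10

Periodic rate i = 0.09/4 = 0.0225; n = 11 × 4 = 44 periods.
2,200 × (1+0.0225)^44 = 2,200 × 2.661864 = 5,856.1018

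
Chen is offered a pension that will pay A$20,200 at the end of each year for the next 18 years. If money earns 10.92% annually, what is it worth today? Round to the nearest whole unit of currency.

A$156,343

PV = PMT · [1 − (1+i)^(−n)] / i = 20200 · 7.739758 = 156,343.1212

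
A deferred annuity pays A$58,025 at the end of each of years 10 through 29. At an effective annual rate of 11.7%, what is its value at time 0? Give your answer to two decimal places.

A$163,171.14

PV at t=9 (ordinary 20-year annuity): 58025 × a(20|0.117) = 58025 × 7.612140 = 441,694.4076
PV₀ = 441,694.4076 / (1+0.117)^9 = 441,694.4076 / 2.706940 = 163,171.1380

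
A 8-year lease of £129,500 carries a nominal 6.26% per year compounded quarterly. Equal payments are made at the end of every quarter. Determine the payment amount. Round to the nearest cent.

£5,175.38

Periodic rate i = 0.0626/4 = 0.01565; n = 8 × 4 = 32 periods.
PMT = 129500 / ( [1 − (1+0.01565)^(−32)] / 0.01565 ) = 129500 / 25.022323 = 5,175.3789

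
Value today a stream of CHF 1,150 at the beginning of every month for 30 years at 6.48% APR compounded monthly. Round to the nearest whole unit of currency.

CHF 183,306

Periodic rate i = 0.0648/12 = 0.0054; n = 30 × 12 = 360 periods.
PV = 1150 × [1 − (1+0.0054)^(−360)] / 0.0054 × (1+i) = 1150 × 159.396710 = 183,306.2161
(Beginning-of-period payments → annuity-due factor ×(1+i).)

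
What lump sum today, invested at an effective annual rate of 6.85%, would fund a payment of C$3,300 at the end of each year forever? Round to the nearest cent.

C$48,175.18

PV = C/r = 3300/0.0685 = 48,175.1825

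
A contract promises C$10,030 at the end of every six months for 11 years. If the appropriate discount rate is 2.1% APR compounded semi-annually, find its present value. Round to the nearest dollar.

i = 0.021/2 = 0.0105 per half-year; n = 11·2 = 22.
PV = 10030 × [1 − (1+0.0105)^(−22)] / 0.0105 = 10030 × 19.552765 = 196,114.2365

C$196,114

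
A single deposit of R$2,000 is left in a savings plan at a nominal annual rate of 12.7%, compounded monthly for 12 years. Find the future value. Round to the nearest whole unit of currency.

R$9,108

i = 0.127/12 = 0.0105833 per month; n = 12·12 = 144.
2,000 × (1+0.0105833)^144 = 2,000 × 4.553936 = 9,107.8723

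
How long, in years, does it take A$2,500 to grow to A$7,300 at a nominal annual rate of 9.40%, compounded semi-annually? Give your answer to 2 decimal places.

Periodic rate i = 0.094/2 = 0.047.
(1+i)^n = 7300/2500 = 2.92000, so n = ln 2.92000 / ln 1.047 = 23.3313 half-years
= 23.3313/2 years

11.67 years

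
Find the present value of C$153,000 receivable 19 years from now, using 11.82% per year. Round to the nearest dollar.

PV = 153,000 / (1 + 0.1182)^19 = 153,000 / 8.353534 = 18,315.6004

C$18,316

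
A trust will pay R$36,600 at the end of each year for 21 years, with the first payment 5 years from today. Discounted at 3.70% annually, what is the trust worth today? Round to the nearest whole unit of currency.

Value one period before first payment (t=4): 36600 × [1 − (1+0.037)^(−21)] / 0.037 = 36600 × 14.424884 = 527,950.7677
Discount back 4 years: 527,950.7677 × (1+0.037)^(−4) = 527,950.7677 × 0.864739 = 456,539.5435

R$456,540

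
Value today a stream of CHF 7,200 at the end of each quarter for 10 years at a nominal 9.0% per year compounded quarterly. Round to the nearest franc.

CHF 188,593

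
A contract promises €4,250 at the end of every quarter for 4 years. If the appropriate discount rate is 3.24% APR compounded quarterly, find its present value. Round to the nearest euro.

i = 0.0324/4 = 0.0081 per quarter; n = 4·4 = 16.
Annuity factor a(16|0.0081) = 14.949943; PV = 4250 × 14.949943 = 63,537.2569

€63,537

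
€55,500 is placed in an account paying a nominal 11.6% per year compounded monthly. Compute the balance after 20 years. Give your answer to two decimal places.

i = 0.116/12 = 0.00966667 per month; n = 20·12 = 240.
55,500 × (1+0.00966667)^240 = 55,500 × 10.062930 = 558,492.6350

€558,492.63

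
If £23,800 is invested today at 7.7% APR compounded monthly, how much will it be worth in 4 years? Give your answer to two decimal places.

Periodic rate i = 0.077/12 = 0.00641667; n = 4 × 12 = 48 periods.
FV = PV·(1+i)^n = 23,800 × 1.359363 = 32,352.8340

£32,352.83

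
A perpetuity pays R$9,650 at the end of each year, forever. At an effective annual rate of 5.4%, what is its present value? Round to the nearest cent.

R$178,703.70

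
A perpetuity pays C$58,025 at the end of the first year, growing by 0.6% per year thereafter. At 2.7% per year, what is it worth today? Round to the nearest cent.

C$2,763,095.24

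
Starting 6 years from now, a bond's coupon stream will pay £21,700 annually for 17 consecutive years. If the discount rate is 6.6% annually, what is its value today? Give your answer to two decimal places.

£158,266.92

PV at t=5 (ordinary 17-year annuity): 21700 × a(17|0.066) = 21700 × 10.039601 = 217,859.3333
PV₀ = 217,859.3333 / (1+0.066)^5 = 217,859.3333 / 1.376531 = 158,266.9186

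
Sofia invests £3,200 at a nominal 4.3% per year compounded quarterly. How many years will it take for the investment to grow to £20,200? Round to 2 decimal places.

Periodic rate i = 0.043/4 = 0.01075.
n = ln(20200/3200) / ln(1+0.01075) = ln(6.31250) / 0.010693 = 172.3179 quarters
= 172.3179/4 years

43.08 years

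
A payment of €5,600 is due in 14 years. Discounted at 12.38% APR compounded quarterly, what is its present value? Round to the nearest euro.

€1,016

Periodic rate i = 0.1238/4 = 0.03095; n = 14 × 4 = 56 periods.
PV = 5,600 / (1 + 0.03095)^56 = 5,600 / 5.511956 = 1,015.9732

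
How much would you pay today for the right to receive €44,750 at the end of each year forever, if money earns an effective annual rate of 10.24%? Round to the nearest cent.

€437,011.72

PV = C/r = 44750/0.1024 = 437,011.7188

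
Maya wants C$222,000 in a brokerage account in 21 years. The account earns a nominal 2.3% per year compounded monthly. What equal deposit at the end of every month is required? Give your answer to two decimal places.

i = 0.023/12 = 0.00191667 per month; n = 21·12 = 252.
PMT = 222000 / ( [(1+0.00191667)^252 − 1] / 0.00191667 ) = 222000 / 323.572564 = 686.0903

C$686.09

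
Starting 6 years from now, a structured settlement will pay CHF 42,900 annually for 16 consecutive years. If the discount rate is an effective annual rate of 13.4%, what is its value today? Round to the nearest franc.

CHF 147,893

PV at t=5 (ordinary 16-year annuity): 42900 × a(16|0.134) = 42900 × 6.464788 = 277,339.4121
PV₀ = 277,339.4121 / (1+0.134)^5 = 277,339.4121 / 1.875276 = 147,892.5570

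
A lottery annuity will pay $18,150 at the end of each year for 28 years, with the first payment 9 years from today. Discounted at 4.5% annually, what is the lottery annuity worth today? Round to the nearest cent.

PV at t=8 (ordinary 28-year annuity): 18150 × a(28|0.045) = 18150 × 15.742874 = 285,733.1543
Discount back 8 years: 285,733.1543 × (1+0.045)^(−8) = 285,733.1543 × 0.703185 = 200,923.3044

$200,923.30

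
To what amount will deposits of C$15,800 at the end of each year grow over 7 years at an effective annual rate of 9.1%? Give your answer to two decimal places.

FV = 15800 × [(1+0.091)^7 − 1] / 0.091 = 15800 × 9.228694 = 145,813.3701

C$145,813.37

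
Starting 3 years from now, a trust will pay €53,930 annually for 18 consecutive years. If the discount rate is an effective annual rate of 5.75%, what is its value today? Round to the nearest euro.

€532,103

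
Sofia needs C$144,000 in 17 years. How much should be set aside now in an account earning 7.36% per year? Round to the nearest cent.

C$43,056.62

Discount factor = (1+0.0736)^(−17) = 0.299004; PV = 144,000 × 0.299004 = 43,056.6210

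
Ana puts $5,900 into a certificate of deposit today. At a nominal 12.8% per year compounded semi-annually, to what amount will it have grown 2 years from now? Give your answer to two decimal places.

With 2 periods per year: i = 0.064, n = 4.
FV = 5,900 × (1 + 0.064)^4 = 7,561.6840

$7,561.68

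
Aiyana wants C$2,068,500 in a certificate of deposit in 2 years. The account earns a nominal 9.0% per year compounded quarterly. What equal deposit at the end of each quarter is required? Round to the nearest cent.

C$238,879.93

Periodic rate i = 0.09/4 = 0.0225; n = 2 × 4 = 8 periods.
PMT = 2.0685e+06 / ( [(1+0.0225)^8 − 1] / 0.0225 ) = 2.0685e+06 / 8.659162 = 238,879.9325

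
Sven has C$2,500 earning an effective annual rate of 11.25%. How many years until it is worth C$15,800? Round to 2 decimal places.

n = ln(15800/2500) / ln(1+0.1125) = ln(6.32000) / 0.106610 = 17.2941 years

17.29 years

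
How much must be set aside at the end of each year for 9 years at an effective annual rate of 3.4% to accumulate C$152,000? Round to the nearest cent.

FV-annuity factor = 10.326229; PMT = 152000 / 10.326229 = 14,719.7982

C$14,719.80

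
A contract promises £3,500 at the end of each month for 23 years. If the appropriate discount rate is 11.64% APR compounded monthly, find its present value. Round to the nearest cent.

£335,693.96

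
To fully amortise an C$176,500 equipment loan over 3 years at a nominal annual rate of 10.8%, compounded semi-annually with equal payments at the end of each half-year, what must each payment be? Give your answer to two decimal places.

i = 0.108/2 = 0.054 per half-year; n = 3·2 = 6.
Annuity-PV factor = 5.011404; PMT = 176500 / 5.011404 = 35,219.6694

C$35,219.67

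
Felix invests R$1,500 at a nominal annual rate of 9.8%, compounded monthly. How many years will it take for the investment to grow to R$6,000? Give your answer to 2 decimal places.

Periodic rate i = 0.098/12 = 0.00816667.
(1+i)^n = 6000/1500 = 4.00000, so n = ln 4.00000 / ln 1.00817 = 170.4425 months
= 170.4425/12 years

14.20 years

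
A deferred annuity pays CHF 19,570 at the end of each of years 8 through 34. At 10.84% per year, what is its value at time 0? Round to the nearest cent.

CHF 82,382.63

PV at t=7 (ordinary 27-year annuity): 19570 × a(27|0.1084) = 19570 × 8.652079 = 169,321.1837
PV₀ = 169,321.1837 / (1+0.1084)^7 = 169,321.1837 / 2.055302 = 82,382.6345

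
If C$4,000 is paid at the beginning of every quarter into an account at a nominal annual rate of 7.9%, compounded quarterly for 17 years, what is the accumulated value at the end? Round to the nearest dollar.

C$574,303

With 4 periods per year: i = 0.01975, n = 68.
FV = 4000 × [(1+0.01975)^68 − 1] / 0.01975 × (1+i) = 4000 × 143.575787 = 574,303.1473
(Beginning-of-period payments → annuity-due factor ×(1+i).)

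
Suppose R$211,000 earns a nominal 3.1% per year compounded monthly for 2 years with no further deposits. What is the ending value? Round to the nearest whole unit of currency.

i = 0.031/12 = 0.00258333 per month; n = 2·12 = 24.
FV = 211,000 × (1 + 0.00258333)^24 = 224,478.1080

R$224,478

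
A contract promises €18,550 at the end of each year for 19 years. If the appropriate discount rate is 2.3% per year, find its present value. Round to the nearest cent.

€282,946.58

PV = PMT · [1 − (1+i)^(−n)] / i = 18550 · 15.253185 = 282,946.5752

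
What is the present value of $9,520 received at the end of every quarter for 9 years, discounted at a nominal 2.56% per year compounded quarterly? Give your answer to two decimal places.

$305,236.28

i = 0.0256/4 = 0.0064 per quarter; n = 9·4 = 36.
PV = 9520 × [1 − (1+0.0064)^(−36)] / 0.0064 = 9520 × 32.062634 = 305,236.2797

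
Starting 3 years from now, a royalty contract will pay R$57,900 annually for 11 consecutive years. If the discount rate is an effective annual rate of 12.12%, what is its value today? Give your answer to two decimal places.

R$272,054.72

Value one period before first payment (t=2): 57900 × [1 − (1+0.1212)^(−11)] / 0.1212 = 57900 × 5.906686 = 341,997.1117
Discount back 2 years: 341,997.1117 × (1+0.1212)^(−2) = 341,997.1117 × 0.795488 = 272,054.7169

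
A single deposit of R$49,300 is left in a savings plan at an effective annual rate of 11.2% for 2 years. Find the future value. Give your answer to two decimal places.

R$60,961.62

FV = PV·(1+i)^n = 49,300 × 1.236544 = 60,961.6192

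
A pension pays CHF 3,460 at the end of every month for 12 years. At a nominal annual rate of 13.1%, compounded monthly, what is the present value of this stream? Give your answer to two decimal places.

With 12 periods per year: i = 0.0109167, n = 144.
Annuity factor a(144|0.0109167) = 72.420846; PV = 3460 × 72.420846 = 250,576.1264

CHF 250,576.13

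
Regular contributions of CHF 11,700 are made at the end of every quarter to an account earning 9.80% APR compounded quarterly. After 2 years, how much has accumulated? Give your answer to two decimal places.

CHF 102,031.77

With 4 periods per year: i = 0.0245, n = 8.
FV = 11700 × [(1+0.0245)^8 − 1] / 0.0245 = 11700 × 8.720664 = 102,031.7671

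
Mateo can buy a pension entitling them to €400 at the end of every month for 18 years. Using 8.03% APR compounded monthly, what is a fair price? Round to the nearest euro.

With 12 periods per year: i = 0.00669167, n = 216.
PV = PMT · [1 − (1+i)^(−n)] / i = 400 · 114.053932 = 45,621.5730

€45,622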